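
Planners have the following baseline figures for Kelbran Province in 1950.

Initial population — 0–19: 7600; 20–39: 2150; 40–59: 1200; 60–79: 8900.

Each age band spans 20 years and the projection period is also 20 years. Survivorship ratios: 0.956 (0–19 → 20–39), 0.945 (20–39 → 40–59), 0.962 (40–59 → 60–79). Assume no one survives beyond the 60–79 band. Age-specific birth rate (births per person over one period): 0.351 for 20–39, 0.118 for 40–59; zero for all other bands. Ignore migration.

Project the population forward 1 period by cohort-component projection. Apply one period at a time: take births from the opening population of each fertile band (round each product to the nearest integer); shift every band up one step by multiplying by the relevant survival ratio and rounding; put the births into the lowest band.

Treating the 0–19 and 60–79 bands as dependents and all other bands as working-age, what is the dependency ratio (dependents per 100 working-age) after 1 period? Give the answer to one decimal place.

22.1

[period 1]
Births: 2150 × 0.351 = 755 ; 1200 × 0.118 = 142 → total 897
20–39: 7600 × 0.956 = 7266
40–59: 2150 × 0.945 = 2032
60–79: 1200 × 0.962 = 1154
Giving 897 / 7266 / 2032 / 1154.
Dependents (band 0–19 + band 60–79) = 897 + 1154 = 2051; working-age = 9298; ratio = 2051/9298 × 100 = 22.1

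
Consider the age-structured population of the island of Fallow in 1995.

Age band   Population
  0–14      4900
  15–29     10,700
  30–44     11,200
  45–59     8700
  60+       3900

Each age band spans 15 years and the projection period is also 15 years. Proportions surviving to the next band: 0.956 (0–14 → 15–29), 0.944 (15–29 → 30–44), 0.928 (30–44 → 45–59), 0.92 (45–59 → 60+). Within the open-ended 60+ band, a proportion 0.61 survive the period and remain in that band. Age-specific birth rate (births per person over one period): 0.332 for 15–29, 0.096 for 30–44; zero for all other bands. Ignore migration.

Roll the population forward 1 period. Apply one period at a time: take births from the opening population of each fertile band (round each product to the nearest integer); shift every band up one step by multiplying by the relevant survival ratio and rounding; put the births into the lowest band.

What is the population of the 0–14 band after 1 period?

4627

Call the groups 1 to 5, youngest first.
After projecting period 1:
Births: 10700 × 0.332 = 3552, 11200 × 0.096 = 1075 → 4627
Group 2: 4900 × 0.956 = 4684
Group 3: 10700 × 0.944 = 10101
Group 4: 11200 × 0.928 = 10394
Group 5: 8700 × 0.92 + 3900 × 0.61 = 8004 + 2379 = 10383
→ [4627, 4684, 10101, 10394, 10383]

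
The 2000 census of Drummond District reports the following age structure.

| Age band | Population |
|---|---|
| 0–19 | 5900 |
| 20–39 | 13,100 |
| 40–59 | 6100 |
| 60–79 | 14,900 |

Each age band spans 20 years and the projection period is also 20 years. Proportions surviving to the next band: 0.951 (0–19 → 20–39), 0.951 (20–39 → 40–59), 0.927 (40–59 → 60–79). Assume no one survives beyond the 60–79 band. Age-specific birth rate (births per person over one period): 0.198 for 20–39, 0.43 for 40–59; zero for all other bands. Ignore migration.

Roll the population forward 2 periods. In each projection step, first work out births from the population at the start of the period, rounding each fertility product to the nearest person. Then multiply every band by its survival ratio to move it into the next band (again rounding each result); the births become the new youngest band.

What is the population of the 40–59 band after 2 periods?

5336

(Bands numbered youngest = 1 to oldest = 4.)
— Period 1 —
Births: 13100 × 0.198 = 2594  |  6100 × 0.43 = 2623 → 5217
Band 2: 5900 × 0.951 = 5611
Band 3: 13100 × 0.951 = 12458
Band 4: 6100 × 0.927 = 5655
Population now: 0–19=5217, 20–39=5611, 40–59=12458, 60–79=5655
— Period 2 —
Births: 5611 × 0.198 = 1111  |  12458 × 0.43 = 5357 → 6468
Band 2: 5217 × 0.951 = 4961
Band 3: 5611 × 0.951 = 5336
Band 4: 12458 × 0.927 = 11549
Population now: 0–19=6468, 20–39=4961, 40–59=5336, 60–79=11549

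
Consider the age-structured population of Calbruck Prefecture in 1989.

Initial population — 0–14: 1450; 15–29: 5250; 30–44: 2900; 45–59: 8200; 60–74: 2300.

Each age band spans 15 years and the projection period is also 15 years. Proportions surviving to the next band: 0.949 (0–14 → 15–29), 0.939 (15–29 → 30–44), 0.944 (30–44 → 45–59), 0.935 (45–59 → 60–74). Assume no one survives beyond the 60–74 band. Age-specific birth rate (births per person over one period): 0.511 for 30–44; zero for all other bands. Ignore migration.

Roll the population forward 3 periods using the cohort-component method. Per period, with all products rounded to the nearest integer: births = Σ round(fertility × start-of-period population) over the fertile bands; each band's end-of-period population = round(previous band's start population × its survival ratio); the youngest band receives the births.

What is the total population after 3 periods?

9942

Period 1:
Births: 2900 * 0.511 = 1482
15–29: 1450 * 0.949 = 1376
30–44: 5250 * 0.939 = 4930
45–59: 2900 * 0.944 = 2738
60–74: 8200 * 0.935 = 7667
Giving 1482 / 1376 / 4930 / 2738 / 7667.
Period 2:
Births: 4930 * 0.511 = 2519
15–29: 1482 * 0.949 = 1406
30–44: 1376 * 0.939 = 1292
45–59: 4930 * 0.944 = 4654
60–74: 2738 * 0.935 = 2560
Giving 2519 / 1406 / 1292 / 4654 / 2560.
Period 3:
Births: 1292 * 0.511 = 660
15–29: 2519 * 0.949 = 2391
30–44: 1406 * 0.939 = 1320
45–59: 1292 * 0.944 = 1220
60–74: 4654 * 0.935 = 4351
Giving 660 / 2391 / 1320 / 1220 / 4351.
Total after period 3: 660 + 2391 + 1320 + 1220 + 4351 = 9942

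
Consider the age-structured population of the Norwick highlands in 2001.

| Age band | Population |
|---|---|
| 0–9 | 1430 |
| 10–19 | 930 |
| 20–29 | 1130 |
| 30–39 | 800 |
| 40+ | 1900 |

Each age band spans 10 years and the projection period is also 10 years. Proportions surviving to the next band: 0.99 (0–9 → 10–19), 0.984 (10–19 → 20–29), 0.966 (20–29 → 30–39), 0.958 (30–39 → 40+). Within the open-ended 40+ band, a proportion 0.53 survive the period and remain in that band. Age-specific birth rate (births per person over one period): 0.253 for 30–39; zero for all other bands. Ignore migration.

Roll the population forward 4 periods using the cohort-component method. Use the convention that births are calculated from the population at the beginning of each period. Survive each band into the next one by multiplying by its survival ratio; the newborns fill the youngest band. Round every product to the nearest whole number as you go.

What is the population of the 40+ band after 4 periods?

2296

(Bands numbered youngest = 1 to oldest = 5.)
[period 1]
Births: 800 × 0.253 = 202
Band 2: 1430 × 0.99 = 1416
Band 3: 930 × 0.984 = 915
Band 4: 1130 × 0.966 = 1092
Band 5: 800 × 0.958 + 1900 × 0.53 = 766 + 1007 = 1773
→ [202, 1416, 915, 1092, 1773]
[period 2]
Births: 1092 × 0.253 = 276
Band 2: 202 × 0.99 = 200
Band 3: 1416 × 0.984 = 1393
Band 4: 915 × 0.966 = 884
Band 5: 1092 × 0.958 + 1773 × 0.53 = 1046 + 940 = 1986
→ [276, 200, 1393, 884, 1986]
[period 3]
Births: 884 × 0.253 = 224
Band 2: 276 × 0.99 = 273
Band 3: 200 × 0.984 = 197
Band 4: 1393 × 0.966 = 1346
Band 5: 884 × 0.958 + 1986 × 0.53 = 847 + 1053 = 1900
→ [224, 273, 197, 1346, 1900]
[period 4]
Births: 1346 × 0.253 = 341
Band 2: 224 × 0.99 = 222
Band 3: 273 × 0.984 = 269
Band 4: 197 × 0.966 = 190
Band 5: 1346 × 0.958 + 1900 × 0.53 = 1289 + 1007 = 2296
→ [341, 222, 269, 190, 2296]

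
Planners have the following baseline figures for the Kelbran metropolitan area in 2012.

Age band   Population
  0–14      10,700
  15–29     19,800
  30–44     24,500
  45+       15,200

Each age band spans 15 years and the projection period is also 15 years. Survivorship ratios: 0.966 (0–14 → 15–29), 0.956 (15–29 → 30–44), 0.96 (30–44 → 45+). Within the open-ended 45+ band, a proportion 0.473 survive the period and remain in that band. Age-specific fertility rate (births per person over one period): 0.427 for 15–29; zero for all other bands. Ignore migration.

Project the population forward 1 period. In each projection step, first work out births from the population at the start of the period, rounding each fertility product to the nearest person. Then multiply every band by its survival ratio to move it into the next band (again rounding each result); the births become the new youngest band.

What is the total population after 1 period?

[period 1]
Births: 19800 × 0.427 = 8455
15–29: 10700 × 0.966 = 10336
30–44: 19800 × 0.956 = 18929
45+: 24500 × 0.96 + 15200 × 0.473 = 23520 + 7190 = 30710
Population now: 0–14=8455, 15–29=10336, 30–44=18929, 45+=30710
Total after period 1: 8455 + 10336 + 18929 + 30710 = 68430

68430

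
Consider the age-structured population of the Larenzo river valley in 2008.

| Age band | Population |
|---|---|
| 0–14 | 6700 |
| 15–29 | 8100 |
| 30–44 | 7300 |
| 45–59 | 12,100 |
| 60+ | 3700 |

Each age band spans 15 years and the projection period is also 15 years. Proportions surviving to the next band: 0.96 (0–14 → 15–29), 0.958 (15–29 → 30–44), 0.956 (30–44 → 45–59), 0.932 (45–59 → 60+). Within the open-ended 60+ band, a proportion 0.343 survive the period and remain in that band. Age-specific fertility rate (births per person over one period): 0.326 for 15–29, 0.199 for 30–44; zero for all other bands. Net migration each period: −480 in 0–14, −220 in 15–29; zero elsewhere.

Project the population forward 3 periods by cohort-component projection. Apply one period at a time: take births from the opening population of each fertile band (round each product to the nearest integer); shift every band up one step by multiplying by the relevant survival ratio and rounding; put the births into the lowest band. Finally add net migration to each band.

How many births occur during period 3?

[period 1]
Births: 8100 * 0.326 = 2641, 7300 * 0.199 = 1453 → total 4094
15–29: 6700 * 0.96 = 6432
30–44: 8100 * 0.958 = 7760
45–59: 7300 * 0.956 = 6979
60+: 12100 * 0.932 + 3700 * 0.343 = 11277 + 1269 = 12546
Net migration: 0–14 − 480 → 3614; 15–29 − 220 → 6212
Giving 3614 / 6212 / 7760 / 6979 / 12546.
[period 2]
Births: 6212 * 0.326 = 2025, 7760 * 0.199 = 1544 → total 3569
15–29: 3614 * 0.96 = 3469
30–44: 6212 * 0.958 = 5951
45–59: 7760 * 0.956 = 7419
60+: 6979 * 0.932 + 12546 * 0.343 = 6504 + 4303 = 10807
Net migration: 0–14 − 480 → 3089; 15–29 − 220 → 3249
Giving 3089 / 3249 / 5951 / 7419 / 10807.
[period 3]
Births: 3249 * 0.326 = 1059, 5951 * 0.199 = 1184 → total 2243
15–29: 3089 * 0.96 = 2965
30–44: 3249 * 0.958 = 3113
45–59: 5951 * 0.956 = 5689
60+: 7419 * 0.932 + 10807 * 0.343 = 6915 + 3707 = 10622
Net migration: 0–14 − 480 → 1763; 15–29 − 220 → 2745
Giving 1763 / 2745 / 3113 / 5689 / 10622.

2243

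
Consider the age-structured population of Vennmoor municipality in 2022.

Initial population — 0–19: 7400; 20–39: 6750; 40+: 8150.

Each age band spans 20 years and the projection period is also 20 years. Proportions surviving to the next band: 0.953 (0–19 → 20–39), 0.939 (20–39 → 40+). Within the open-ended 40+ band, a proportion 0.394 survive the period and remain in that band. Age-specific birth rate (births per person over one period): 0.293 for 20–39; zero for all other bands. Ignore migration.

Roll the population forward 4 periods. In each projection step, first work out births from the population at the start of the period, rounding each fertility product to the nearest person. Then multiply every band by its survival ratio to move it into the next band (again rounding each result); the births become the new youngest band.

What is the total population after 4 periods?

5261

(Groups numbered youngest = 1 to oldest = 3.)
— Period 1 —
Births: 6750 × 0.293 = 1978
Group 2: 7400 × 0.953 = 7052
Group 3: 6750 × 0.939 + 8150 × 0.394 = 6338 + 3211 = 9549
End of period: [1978, 7052, 9549]
— Period 2 —
Births: 7052 × 0.293 = 2066
Group 2: 1978 × 0.953 = 1885
Group 3: 7052 × 0.939 + 9549 × 0.394 = 6622 + 3762 = 10384
End of period: [2066, 1885, 10384]
— Period 3 —
Births: 1885 × 0.293 = 552
Group 2: 2066 × 0.953 = 1969
Group 3: 1885 × 0.939 + 10384 × 0.394 = 1770 + 4091 = 5861
End of period: [552, 1969, 5861]
— Period 4 —
Births: 1969 × 0.293 = 577
Group 2: 552 × 0.953 = 526
Group 3: 1969 × 0.939 + 5861 × 0.394 = 1849 + 2309 = 4158
End of period: [577, 526, 4158]
Total after period 4: 577 + 526 + 4158 = 5261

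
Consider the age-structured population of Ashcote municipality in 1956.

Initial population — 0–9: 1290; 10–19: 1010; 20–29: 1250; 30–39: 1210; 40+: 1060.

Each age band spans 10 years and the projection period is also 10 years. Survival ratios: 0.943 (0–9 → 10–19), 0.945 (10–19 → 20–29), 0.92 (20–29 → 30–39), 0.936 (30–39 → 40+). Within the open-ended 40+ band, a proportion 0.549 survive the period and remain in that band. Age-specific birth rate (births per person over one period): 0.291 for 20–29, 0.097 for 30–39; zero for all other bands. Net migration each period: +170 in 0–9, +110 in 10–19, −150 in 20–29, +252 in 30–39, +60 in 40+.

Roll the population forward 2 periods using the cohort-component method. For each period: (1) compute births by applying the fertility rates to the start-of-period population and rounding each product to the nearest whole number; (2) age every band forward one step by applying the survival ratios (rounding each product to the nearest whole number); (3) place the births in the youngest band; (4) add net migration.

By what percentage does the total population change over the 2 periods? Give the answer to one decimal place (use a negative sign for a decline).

Numbering the bands 1..5 from youngest to oldest:
Period 1.
Births: 1250 × 0.291 = 364  |  1210 × 0.097 = 117 → 481
Band 2: 1290 × 0.943 = 1216
Band 3: 1010 × 0.945 = 954
Band 4: 1250 × 0.92 = 1150
Band 5: 1210 × 0.936 + 1060 × 0.549 = 1133 + 582 = 1715
Net migration: Band 1 + 170 → 651; Band 2 + 110 → 1326; Band 3 − 150 → 804; Band 4 + 252 → 1402; Band 5 + 60 → 1775
→ [651, 1326, 804, 1402, 1775]
Period 2.
Births: 804 × 0.291 = 234  |  1402 × 0.097 = 136 → 370
Band 2: 651 × 0.943 = 614
Band 3: 1326 × 0.945 = 1253
Band 4: 804 × 0.92 = 740
Band 5: 1402 × 0.936 + 1775 × 0.549 = 1312 + 974 = 2286
Net migration: Band 1 + 170 → 540; Band 2 + 110 → 724; Band 3 − 150 → 1103; Band 4 + 252 → 992; Band 5 + 60 → 2346
→ [540, 724, 1103, 992, 2346]
Total: 5820 → 5705; change = -115; percentage change = -2.0%

-2.0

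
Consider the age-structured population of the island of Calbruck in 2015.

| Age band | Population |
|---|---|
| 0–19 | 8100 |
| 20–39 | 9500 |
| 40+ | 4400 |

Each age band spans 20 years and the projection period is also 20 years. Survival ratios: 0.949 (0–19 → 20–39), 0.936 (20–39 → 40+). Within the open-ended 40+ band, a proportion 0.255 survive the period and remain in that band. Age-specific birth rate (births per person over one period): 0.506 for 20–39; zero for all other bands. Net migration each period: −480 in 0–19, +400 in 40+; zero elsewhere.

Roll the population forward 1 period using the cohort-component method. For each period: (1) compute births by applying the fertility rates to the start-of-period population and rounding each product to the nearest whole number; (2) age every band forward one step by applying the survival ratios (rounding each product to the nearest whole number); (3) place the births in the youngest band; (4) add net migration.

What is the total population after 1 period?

22428

Call the groups 1 to 3, youngest first.
Period 1.
Births: 9500 × 0.506 = 4807
Group 2: 8100 × 0.949 = 7687
Group 3: 9500 × 0.936 + 4400 × 0.255 = 8892 + 1122 = 10014
Net migration: Group 1 − 480 → 4327; Group 3 + 400 → 10414
End of period: [4327, 7687, 10414]
Total after period 1: 4327 + 7687 + 10414 = 22428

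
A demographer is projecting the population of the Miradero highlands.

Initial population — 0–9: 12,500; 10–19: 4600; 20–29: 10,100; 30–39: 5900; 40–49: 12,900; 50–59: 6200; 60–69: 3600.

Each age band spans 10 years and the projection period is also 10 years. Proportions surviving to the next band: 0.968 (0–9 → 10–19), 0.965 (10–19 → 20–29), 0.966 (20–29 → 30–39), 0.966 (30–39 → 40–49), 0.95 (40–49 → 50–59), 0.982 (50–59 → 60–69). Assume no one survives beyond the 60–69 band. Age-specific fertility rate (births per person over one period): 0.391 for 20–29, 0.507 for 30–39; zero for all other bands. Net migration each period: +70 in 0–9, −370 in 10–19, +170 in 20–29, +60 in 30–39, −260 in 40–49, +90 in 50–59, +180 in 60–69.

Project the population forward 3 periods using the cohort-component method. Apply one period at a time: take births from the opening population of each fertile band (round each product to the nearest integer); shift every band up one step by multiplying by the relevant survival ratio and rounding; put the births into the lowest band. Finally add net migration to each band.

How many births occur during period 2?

— Period 1 —
Births: 10100 * 0.391 = 3949 ; 5900 * 0.507 = 2991 → 6940
10–19: 12500 * 0.968 = 12100
20–29: 4600 * 0.965 = 4439
30–39: 10100 * 0.966 = 9757
40–49: 5900 * 0.966 = 5699
50–59: 12900 * 0.95 = 12255
60–69: 6200 * 0.982 = 6088
Net migration: 0–9 + 70 → 7010; 10–19 − 370 → 11730; 20–29 + 170 → 4609; 30–39 + 60 → 9817; 40–49 − 260 → 5439; 50–59 + 90 → 12345; 60–69 + 180 → 6268
Population now: 0–9=7010, 10–19=11730, 20–29=4609, 30–39=9817, 40–49=5439, 50–59=12345, 60–69=6268
— Period 2 —
Births: 4609 * 0.391 = 1802 ; 9817 * 0.507 = 4977 → 6779
10–19: 7010 * 0.968 = 6786
20–29: 11730 * 0.965 = 11319
30–39: 4609 * 0.966 = 4452
40–49: 9817 * 0.966 = 9483
50–59: 5439 * 0.95 = 5167
60–69: 12345 * 0.982 = 12123
Net migration: 0–9 + 70 → 6849; 10–19 − 370 → 6416; 20–29 + 170 → 11489; 30–39 + 60 → 4512; 40–49 − 260 → 9223; 50–59 + 90 → 5257; 60–69 + 180 → 12303
Population now: 0–9=6849, 10–19=6416, 20–29=11489, 30–39=4512, 40–49=9223, 50–59=5257, 60–69=12303

6779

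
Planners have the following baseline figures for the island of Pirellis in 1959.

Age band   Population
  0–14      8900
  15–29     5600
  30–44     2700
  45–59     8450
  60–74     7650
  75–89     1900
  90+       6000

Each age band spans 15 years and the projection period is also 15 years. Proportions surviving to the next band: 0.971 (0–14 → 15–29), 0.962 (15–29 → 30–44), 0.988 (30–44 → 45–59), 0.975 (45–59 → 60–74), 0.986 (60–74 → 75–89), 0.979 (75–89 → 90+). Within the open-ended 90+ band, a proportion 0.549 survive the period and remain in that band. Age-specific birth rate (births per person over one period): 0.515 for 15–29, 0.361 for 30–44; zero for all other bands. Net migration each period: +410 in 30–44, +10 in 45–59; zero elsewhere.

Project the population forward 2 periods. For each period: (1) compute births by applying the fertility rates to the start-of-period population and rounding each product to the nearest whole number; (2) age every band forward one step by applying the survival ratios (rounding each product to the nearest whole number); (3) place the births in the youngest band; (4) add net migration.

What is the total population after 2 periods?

45702

Call the groups 1 to 7, youngest first.
After projecting period 1:
Births: 5600 × 0.515 = 2884 ; 2700 × 0.361 = 975 — total 3859
Group 2: 8900 × 0.971 = 8642
Group 3: 5600 × 0.962 = 5387
Group 4: 2700 × 0.988 = 2668
Group 5: 8450 × 0.975 = 8239
Group 6: 7650 × 0.986 = 7543
Group 7: 1900 × 0.979 + 6000 × 0.549 = 1860 + 3294 = 5154
Net migration: Group 3 + 410 → 5797; Group 4 + 10 → 2678
End of period: [3859, 8642, 5797, 2678, 8239, 7543, 5154]
After projecting period 2:
Births: 8642 × 0.515 = 4451 ; 5797 × 0.361 = 2093 — total 6544
Group 2: 3859 × 0.971 = 3747
Group 3: 8642 × 0.962 = 8314
Group 4: 5797 × 0.988 = 5727
Group 5: 2678 × 0.975 = 2611
Group 6: 8239 × 0.986 = 8124
Group 7: 7543 × 0.979 + 5154 × 0.549 = 7385 + 2830 = 10215
Net migration: Group 3 + 410 → 8724; Group 4 + 10 → 5737
End of period: [6544, 3747, 8724, 5737, 2611, 8124, 10215]
Total after period 2: 6544 + 3747 + 8724 + 5737 + 2611 + 8124 + 10215 = 45702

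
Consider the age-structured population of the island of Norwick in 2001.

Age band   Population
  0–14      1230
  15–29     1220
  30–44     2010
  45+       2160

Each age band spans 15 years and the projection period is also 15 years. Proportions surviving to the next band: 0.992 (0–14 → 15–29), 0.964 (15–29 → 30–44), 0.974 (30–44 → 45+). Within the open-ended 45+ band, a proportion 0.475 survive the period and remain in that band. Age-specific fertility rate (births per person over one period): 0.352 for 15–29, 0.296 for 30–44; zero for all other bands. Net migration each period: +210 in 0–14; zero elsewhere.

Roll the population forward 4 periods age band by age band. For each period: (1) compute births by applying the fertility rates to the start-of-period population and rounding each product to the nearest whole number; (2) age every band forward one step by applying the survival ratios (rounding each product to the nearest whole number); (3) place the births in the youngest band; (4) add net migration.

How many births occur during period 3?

779

(Groups numbered youngest = 1 to oldest = 4.)
After projecting period 1:
Births: 1220 × 0.352 = 429, 2010 × 0.296 = 595 → 1024
Group 2: 1230 × 0.992 = 1220
Group 3: 1220 × 0.964 = 1176
Group 4: 2010 × 0.974 + 2160 × 0.475 = 1958 + 1026 = 2984
Net migration: Group 1 + 210 → 1234
End of period: [1234, 1220, 1176, 2984]
After projecting period 2:
Births: 1220 × 0.352 = 429, 1176 × 0.296 = 348 → 777
Group 2: 1234 × 0.992 = 1224
Group 3: 1220 × 0.964 = 1176
Group 4: 1176 × 0.974 + 2984 × 0.475 = 1145 + 1417 = 2562
Net migration: Group 1 + 210 → 987
End of period: [987, 1224, 1176, 2562]
After projecting period 3:
Births: 1224 × 0.352 = 431, 1176 × 0.296 = 348 → 779
Group 2: 987 × 0.992 = 979
Group 3: 1224 × 0.964 = 1180
Group 4: 1176 × 0.974 + 2562 × 0.475 = 1145 + 1217 = 2362
Net migration: Group 1 + 210 → 989
End of period: [989, 979, 1180, 2362]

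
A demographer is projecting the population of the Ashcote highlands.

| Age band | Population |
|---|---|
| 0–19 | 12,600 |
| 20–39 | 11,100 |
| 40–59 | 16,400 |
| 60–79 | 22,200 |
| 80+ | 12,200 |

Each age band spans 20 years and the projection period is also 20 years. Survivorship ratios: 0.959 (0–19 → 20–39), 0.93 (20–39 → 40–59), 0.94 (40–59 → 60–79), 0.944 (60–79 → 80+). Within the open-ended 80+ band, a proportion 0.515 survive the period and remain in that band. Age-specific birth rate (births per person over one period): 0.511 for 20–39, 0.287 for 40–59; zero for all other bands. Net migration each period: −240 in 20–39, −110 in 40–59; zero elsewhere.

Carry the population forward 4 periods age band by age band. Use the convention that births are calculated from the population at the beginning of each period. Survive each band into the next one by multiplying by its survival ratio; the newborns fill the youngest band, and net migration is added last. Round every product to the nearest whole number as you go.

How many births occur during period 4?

Let band 1 be 0–19 through band 5 = 80+.
Period 1:
Births: 11100 * 0.511 = 5672  |  16400 * 0.287 = 4707 → total 10379
Band 2: 12600 * 0.959 = 12083
Band 3: 11100 * 0.93 = 10323
Band 4: 16400 * 0.94 = 15416
Band 5: 22200 * 0.944 + 12200 * 0.515 = 20957 + 6283 = 27240
Net migration: Band 2 − 240 → 11843; Band 3 − 110 → 10213
→ [10379, 11843, 10213, 15416, 27240]
Period 2:
Births: 11843 * 0.511 = 6052  |  10213 * 0.287 = 2931 → total 8983
Band 2: 10379 * 0.959 = 9953
Band 3: 11843 * 0.93 = 11014
Band 4: 10213 * 0.94 = 9600
Band 5: 15416 * 0.944 + 27240 * 0.515 = 14553 + 14029 = 28582
Net migration: Band 2 − 240 → 9713; Band 3 − 110 → 10904
→ [8983, 9713, 10904, 9600, 28582]
Period 3:
Births: 9713 * 0.511 = 4963  |  10904 * 0.287 = 3129 → total 8092
Band 2: 8983 * 0.959 = 8615
Band 3: 9713 * 0.93 = 9033
Band 4: 10904 * 0.94 = 10250
Band 5: 9600 * 0.944 + 28582 * 0.515 = 9062 + 14720 = 23782
Net migration: Band 2 − 240 → 8375; Band 3 − 110 → 8923
→ [8092, 8375, 8923, 10250, 23782]
Period 4:
Births: 8375 * 0.511 = 4280  |  8923 * 0.287 = 2561 → total 6841
Band 2: 8092 * 0.959 = 7760
Band 3: 8375 * 0.93 = 7789
Band 4: 8923 * 0.94 = 8388
Band 5: 10250 * 0.944 + 23782 * 0.515 = 9676 + 12248 = 21924
Net migration: Band 2 − 240 → 7520; Band 3 − 110 → 7679
→ [6841, 7520, 7679, 8388, 21924]

6841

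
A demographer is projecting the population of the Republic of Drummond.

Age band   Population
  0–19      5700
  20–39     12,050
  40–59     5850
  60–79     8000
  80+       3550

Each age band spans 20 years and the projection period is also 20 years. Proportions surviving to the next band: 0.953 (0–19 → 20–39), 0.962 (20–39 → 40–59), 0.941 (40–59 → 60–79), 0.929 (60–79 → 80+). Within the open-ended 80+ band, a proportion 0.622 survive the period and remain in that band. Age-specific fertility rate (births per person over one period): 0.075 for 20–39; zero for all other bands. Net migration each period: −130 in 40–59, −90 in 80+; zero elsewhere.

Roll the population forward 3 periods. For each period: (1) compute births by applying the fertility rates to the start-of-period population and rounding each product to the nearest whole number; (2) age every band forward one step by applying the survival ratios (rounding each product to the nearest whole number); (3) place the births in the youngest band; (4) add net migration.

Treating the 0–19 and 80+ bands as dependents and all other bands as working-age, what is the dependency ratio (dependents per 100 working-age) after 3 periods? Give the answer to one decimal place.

Period 1:
Births: 12050 × 0.075 = 904
20–39: 5700 × 0.953 = 5432
40–59: 12050 × 0.962 = 11592
60–79: 5850 × 0.941 = 5505
80+: 8000 × 0.929 + 3550 × 0.622 = 7432 + 2208 = 9640
Net migration: 40–59 − 130 → 11462; 80+ − 90 → 9550
Population now: 0–19=904, 20–39=5432, 40–59=11462, 60–79=5505, 80+=9550
Period 2:
Births: 5432 × 0.075 = 407
20–39: 904 × 0.953 = 862
40–59: 5432 × 0.962 = 5226
60–79: 11462 × 0.941 = 10786
80+: 5505 × 0.929 + 9550 × 0.622 = 5114 + 5940 = 11054
Net migration: 40–59 − 130 → 5096; 80+ − 90 → 10964
Population now: 0–19=407, 20–39=862, 40–59=5096, 60–79=10786, 80+=10964
Period 3:
Births: 862 × 0.075 = 65
20–39: 407 × 0.953 = 388
40–59: 862 × 0.962 = 829
60–79: 5096 × 0.941 = 4795
80+: 10786 × 0.929 + 10964 × 0.622 = 10020 + 6820 = 16840
Net migration: 40–59 − 130 → 699; 80+ − 90 → 16750
Population now: 0–19=65, 20–39=388, 40–59=699, 60–79=4795, 80+=16750
Dependents (band 0–19 + band 80+) = 65 + 16750 = 16815; working-age = 5882; ratio = 16815/5882 × 100 = 285.9

285.9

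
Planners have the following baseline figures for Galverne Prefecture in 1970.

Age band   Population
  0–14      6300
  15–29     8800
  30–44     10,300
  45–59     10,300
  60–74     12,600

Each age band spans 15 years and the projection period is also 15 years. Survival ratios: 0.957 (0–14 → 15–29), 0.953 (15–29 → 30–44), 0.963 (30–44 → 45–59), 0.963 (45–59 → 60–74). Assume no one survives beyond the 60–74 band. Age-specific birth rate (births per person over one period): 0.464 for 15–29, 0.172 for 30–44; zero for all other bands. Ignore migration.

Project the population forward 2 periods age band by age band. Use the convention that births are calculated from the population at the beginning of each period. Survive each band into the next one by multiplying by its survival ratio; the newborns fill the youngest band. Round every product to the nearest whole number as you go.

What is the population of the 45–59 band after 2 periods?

After projecting period 1:
Births: 8800 × 0.464 = 4083, 10300 × 0.172 = 1772 ⇒ total 5855
15–29: 6300 × 0.957 = 6029
30–44: 8800 × 0.953 = 8386
45–59: 10300 × 0.963 = 9919
60–74: 10300 × 0.963 = 9919
→ [5855, 6029, 8386, 9919, 9919]
After projecting period 2:
Births: 6029 × 0.464 = 2797, 8386 × 0.172 = 1442 ⇒ total 4239
15–29: 5855 × 0.957 = 5603
30–44: 6029 × 0.953 = 5746
45–59: 8386 × 0.963 = 8076
60–74: 9919 × 0.963 = 9552
→ [4239, 5603, 5746, 8076, 9552]

8076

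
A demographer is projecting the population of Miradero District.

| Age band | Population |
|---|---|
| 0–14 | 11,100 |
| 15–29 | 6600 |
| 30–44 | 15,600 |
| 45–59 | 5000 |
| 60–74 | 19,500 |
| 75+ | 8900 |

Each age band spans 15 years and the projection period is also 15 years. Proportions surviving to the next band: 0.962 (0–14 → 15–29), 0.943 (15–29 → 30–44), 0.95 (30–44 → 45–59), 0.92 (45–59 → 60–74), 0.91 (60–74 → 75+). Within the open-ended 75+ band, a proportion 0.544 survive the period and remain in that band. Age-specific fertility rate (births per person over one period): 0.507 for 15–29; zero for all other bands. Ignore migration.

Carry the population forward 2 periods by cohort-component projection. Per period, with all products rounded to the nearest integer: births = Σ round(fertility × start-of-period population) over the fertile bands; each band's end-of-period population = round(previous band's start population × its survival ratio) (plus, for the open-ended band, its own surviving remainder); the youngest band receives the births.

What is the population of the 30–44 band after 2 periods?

Call the bands 1 to 6, youngest first.
Period 1.
Births: 6600 × 0.507 = 3346
Band 2: 11100 × 0.962 = 10678
Band 3: 6600 × 0.943 = 6224
Band 4: 15600 × 0.95 = 14820
Band 5: 5000 × 0.92 = 4600
Band 6: 19500 × 0.91 + 8900 × 0.544 = 17745 + 4842 = 22587
→ [3346, 10678, 6224, 14820, 4600, 22587]
Period 2.
Births: 10678 × 0.507 = 5414
Band 2: 3346 × 0.962 = 3219
Band 3: 10678 × 0.943 = 10069
Band 4: 6224 × 0.95 = 5913
Band 5: 14820 × 0.92 = 13634
Band 6: 4600 × 0.91 + 22587 × 0.544 = 4186 + 12287 = 16473
→ [5414, 3219, 10069, 5913, 13634, 16473]

10069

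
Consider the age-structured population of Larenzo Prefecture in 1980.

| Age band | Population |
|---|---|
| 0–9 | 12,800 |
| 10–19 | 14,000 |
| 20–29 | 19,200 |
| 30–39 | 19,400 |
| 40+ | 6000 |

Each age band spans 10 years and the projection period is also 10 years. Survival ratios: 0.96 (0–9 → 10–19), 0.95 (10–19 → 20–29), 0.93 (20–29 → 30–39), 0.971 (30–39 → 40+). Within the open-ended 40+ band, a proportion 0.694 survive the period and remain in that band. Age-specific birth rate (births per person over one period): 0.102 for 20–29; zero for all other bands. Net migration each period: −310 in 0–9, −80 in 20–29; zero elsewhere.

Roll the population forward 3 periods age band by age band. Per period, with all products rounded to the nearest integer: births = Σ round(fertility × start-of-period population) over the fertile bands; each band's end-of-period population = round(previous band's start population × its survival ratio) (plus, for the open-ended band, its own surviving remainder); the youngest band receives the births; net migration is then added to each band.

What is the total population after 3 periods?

49123

(Bands numbered youngest = 1 to oldest = 5.)
After projecting period 1:
Births: 19200 * 0.102 = 1958
Band 2: 12800 * 0.96 = 12288
Band 3: 14000 * 0.95 = 13300
Band 4: 19200 * 0.93 = 17856
Band 5: 19400 * 0.971 + 6000 * 0.694 = 18837 + 4164 = 23001
Net migration: Band 1 − 310 → 1648; Band 3 − 80 → 13220
Giving 1648 / 12288 / 13220 / 17856 / 23001.
After projecting period 2:
Births: 13220 * 0.102 = 1348
Band 2: 1648 * 0.96 = 1582
Band 3: 12288 * 0.95 = 11674
Band 4: 13220 * 0.93 = 12295
Band 5: 17856 * 0.971 + 23001 * 0.694 = 17338 + 15963 = 33301
Net migration: Band 1 − 310 → 1038; Band 3 − 80 → 11594
Giving 1038 / 1582 / 11594 / 12295 / 33301.
After projecting period 3:
Births: 11594 * 0.102 = 1183
Band 2: 1038 * 0.96 = 996
Band 3: 1582 * 0.95 = 1503
Band 4: 11594 * 0.93 = 10782
Band 5: 12295 * 0.971 + 33301 * 0.694 = 11938 + 23111 = 35049
Net migration: Band 1 − 310 → 873; Band 3 − 80 → 1423
Giving 873 / 996 / 1423 / 10782 / 35049.
Total after period 3: 873 + 996 + 1423 + 10782 + 35049 = 49123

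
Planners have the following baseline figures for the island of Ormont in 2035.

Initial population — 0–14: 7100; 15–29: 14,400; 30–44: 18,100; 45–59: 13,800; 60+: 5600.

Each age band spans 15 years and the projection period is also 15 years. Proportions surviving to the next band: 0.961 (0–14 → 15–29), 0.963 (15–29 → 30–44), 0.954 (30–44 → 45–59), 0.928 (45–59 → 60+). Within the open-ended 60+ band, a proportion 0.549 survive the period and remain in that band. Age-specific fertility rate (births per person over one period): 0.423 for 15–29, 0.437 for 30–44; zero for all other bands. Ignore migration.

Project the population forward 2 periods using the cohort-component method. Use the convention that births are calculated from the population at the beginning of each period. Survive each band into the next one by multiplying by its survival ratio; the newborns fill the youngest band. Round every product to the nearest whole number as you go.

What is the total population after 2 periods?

66943

Call the bands 1 to 5, youngest first.
Period 1.
Births: 14400 × 0.423 = 6091 ; 18100 × 0.437 = 7910 → total 14001
Band 2: 7100 × 0.961 = 6823
Band 3: 14400 × 0.963 = 13867
Band 4: 18100 × 0.954 = 17267
Band 5: 13800 × 0.928 + 5600 × 0.549 = 12806 + 3074 = 15880
Population now: 0–14=14001, 15–29=6823, 30–44=13867, 45–59=17267, 60+=15880
Period 2.
Births: 6823 × 0.423 = 2886 ; 13867 × 0.437 = 6060 → total 8946
Band 2: 14001 × 0.961 = 13455
Band 3: 6823 × 0.963 = 6571
Band 4: 13867 × 0.954 = 13229
Band 5: 17267 × 0.928 + 15880 × 0.549 = 16024 + 8718 = 24742
Population now: 0–14=8946, 15–29=13455, 30–44=6571, 45–59=13229, 60+=24742
Total after period 2: 8946 + 13455 + 6571 + 13229 + 24742 = 66943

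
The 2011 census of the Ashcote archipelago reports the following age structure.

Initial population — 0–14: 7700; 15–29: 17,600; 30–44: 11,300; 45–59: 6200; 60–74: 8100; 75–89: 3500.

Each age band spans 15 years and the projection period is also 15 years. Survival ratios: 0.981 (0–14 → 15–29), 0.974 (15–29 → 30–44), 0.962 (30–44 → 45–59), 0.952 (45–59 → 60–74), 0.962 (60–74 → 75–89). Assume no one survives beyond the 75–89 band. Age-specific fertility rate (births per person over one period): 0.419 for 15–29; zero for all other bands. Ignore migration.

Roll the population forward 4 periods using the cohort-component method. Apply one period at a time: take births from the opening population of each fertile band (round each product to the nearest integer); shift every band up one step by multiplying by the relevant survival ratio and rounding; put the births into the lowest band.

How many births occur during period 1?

7374

Let band 1 be 0–14 through band 6 = 75–89.
Period 1:
Births: 17600 × 0.419 = 7374
Band 2: 7700 × 0.981 = 7554
Band 3: 17600 × 0.974 = 17142
Band 4: 11300 × 0.962 = 10871
Band 5: 6200 × 0.952 = 5902
Band 6: 8100 × 0.962 = 7792
End of period: [7374, 7554, 17142, 10871, 5902, 7792]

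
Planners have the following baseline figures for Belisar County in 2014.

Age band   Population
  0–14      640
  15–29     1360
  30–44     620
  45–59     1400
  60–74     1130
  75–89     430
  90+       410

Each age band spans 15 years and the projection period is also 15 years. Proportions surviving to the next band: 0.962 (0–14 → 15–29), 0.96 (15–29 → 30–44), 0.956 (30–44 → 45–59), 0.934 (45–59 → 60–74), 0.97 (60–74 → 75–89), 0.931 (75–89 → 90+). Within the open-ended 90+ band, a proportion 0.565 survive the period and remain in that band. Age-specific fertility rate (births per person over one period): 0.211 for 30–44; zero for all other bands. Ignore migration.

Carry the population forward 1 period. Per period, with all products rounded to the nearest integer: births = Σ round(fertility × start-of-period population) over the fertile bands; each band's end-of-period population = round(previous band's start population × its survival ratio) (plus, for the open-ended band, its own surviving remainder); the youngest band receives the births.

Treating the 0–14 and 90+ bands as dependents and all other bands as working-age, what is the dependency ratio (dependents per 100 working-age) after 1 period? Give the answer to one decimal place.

(Groups numbered youngest = 1 to oldest = 7.)
After projecting period 1:
Births: 620 × 0.211 = 131
Group 2: 640 × 0.962 = 616
Group 3: 1360 × 0.96 = 1306
Group 4: 620 × 0.956 = 593
Group 5: 1400 × 0.934 = 1308
Group 6: 1130 × 0.97 = 1096
Group 7: 430 × 0.931 + 410 × 0.565 = 400 + 232 = 632
→ [131, 616, 1306, 593, 1308, 1096, 632]
Dependents (band 0–14 + band 90+) = 131 + 632 = 763; working-age = 4919; ratio = 763/4919 × 100 = 15.5

15.5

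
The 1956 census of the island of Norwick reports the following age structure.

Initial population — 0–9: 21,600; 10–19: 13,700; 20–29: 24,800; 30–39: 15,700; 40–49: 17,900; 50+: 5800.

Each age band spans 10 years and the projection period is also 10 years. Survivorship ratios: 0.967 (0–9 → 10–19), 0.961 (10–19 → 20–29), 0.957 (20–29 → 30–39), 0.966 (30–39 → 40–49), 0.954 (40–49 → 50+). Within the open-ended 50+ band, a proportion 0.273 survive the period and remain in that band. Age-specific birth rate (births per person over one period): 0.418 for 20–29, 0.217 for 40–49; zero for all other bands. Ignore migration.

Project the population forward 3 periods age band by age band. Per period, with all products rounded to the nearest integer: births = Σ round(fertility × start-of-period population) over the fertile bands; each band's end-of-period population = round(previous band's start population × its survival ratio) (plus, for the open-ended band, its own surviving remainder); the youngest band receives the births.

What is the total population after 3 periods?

After projecting period 1:
Births: 24800 * 0.418 = 10366  |  17900 * 0.217 = 3884 → total 14250
10–19: 21600 * 0.967 = 20887
20–29: 13700 * 0.961 = 13166
30–39: 24800 * 0.957 = 23734
40–49: 15700 * 0.966 = 15166
50+: 17900 * 0.954 + 5800 * 0.273 = 17077 + 1583 = 18660
Population now: 0–9=14250, 10–19=20887, 20–29=13166, 30–39=23734, 40–49=15166, 50+=18660
After projecting period 2:
Births: 13166 * 0.418 = 5503  |  15166 * 0.217 = 3291 → total 8794
10–19: 14250 * 0.967 = 13780
20–29: 20887 * 0.961 = 20072
30–39: 13166 * 0.957 = 12600
40–49: 23734 * 0.966 = 22927
50+: 15166 * 0.954 + 18660 * 0.273 = 14468 + 5094 = 19562
Population now: 0–9=8794, 10–19=13780, 20–29=20072, 30–39=12600, 40–49=22927, 50+=19562
After projecting period 3:
Births: 20072 * 0.418 = 8390  |  22927 * 0.217 = 4975 → total 13365
10–19: 8794 * 0.967 = 8504
20–29: 13780 * 0.961 = 13243
30–39: 20072 * 0.957 = 19209
40–49: 12600 * 0.966 = 12172
50+: 22927 * 0.954 + 19562 * 0.273 = 21872 + 5340 = 27212
Population now: 0–9=13365, 10–19=8504, 20–29=13243, 30–39=19209, 40–49=12172, 50+=27212
Total after period 3: 13365 + 8504 + 13243 + 19209 + 12172 + 27212 = 93705

93705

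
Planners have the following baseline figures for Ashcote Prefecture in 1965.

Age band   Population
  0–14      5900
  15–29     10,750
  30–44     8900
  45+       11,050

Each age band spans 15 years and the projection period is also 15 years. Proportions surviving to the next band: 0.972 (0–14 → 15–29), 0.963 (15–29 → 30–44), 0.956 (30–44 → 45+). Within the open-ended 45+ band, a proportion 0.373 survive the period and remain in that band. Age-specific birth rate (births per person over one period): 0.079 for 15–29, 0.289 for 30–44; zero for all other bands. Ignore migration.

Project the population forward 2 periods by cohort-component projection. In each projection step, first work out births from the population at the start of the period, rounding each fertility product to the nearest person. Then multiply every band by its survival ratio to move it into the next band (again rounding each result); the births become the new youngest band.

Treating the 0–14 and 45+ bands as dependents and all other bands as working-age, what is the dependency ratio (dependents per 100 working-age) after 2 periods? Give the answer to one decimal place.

204.0

Period 1.
Births: 10750 * 0.079 = 849, 8900 * 0.289 = 2572 — total 3421
15–29: 5900 * 0.972 = 5735
30–44: 10750 * 0.963 = 10352
45+: 8900 * 0.956 + 11050 * 0.373 = 8508 + 4122 = 12630
End of period: [3421, 5735, 10352, 12630]
Period 2.
Births: 5735 * 0.079 = 453, 10352 * 0.289 = 2992 — total 3445
15–29: 3421 * 0.972 = 3325
30–44: 5735 * 0.963 = 5523
45+: 10352 * 0.956 + 12630 * 0.373 = 9897 + 4711 = 14608
End of period: [3445, 3325, 5523, 14608]
Dependents (band 0–14 + band 45+) = 3445 + 14608 = 18053; working-age = 8848; ratio = 18053/8848 × 100 = 204.0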